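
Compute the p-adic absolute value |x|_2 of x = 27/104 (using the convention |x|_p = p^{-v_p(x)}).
|27/104|_2 = 8

Step 1 — compute v_2(x) by factoring powers of 2 out of the numerator and denominator: v_2(27/104) = -3. Step 2 — apply |x|_p = p^{-v_p(x)} = 2^{3} = 8.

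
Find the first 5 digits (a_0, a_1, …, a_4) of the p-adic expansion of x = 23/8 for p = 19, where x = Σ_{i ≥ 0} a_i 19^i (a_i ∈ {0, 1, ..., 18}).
(a_0, …, a_4) = (10, 2, 7, 2, 7)

v_19(23/8) = 0 (numerator and denominator both coprime to 19), so x ∈ ℤ_19^×. Compute digits iteratively via a_i = x_i mod 19, x_{i+1} = (x_i − a_i)/19, with x_0 = x:
  x_0 = 23/8;  a_0 = 10;  x_1 = (x_0 − 10)/19 = -3/8
  x_1 = -3/8;  a_1 = 2;  x_2 = (x_1 − 2)/19 = -1/8
  x_2 = -1/8;  a_2 = 7;  x_3 = (x_2 − 7)/19 = -3/8
  x_3 = -3/8;  a_3 = 2;  x_4 = (x_3 − 2)/19 = -1/8
  x_4 = -1/8;  a_4 = 7;  x_5 = (x_4 − 7)/19 = -3/8
Digits: (10, 2, 7, 2, 7).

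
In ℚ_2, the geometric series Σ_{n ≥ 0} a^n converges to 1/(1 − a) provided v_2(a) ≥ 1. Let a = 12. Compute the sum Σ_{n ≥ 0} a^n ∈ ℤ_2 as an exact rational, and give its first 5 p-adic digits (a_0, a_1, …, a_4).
Σ a^n = 1/(1 − a) = -1/11;  first 5 digits = (1, 0, 1, 1, 1)

v_2(a) = 2 ≥ 1, so the series converges in ℤ_2 to 1/(1 − a) = 1/(1 − 12) = -1/11. Expand this rational in ℤ_2: compute digits iteratively via d_i = x_i mod 2, x_{i+1} = (x_i − d_i)/2. The first 5 digits are (1, 0, 1, 1, 1).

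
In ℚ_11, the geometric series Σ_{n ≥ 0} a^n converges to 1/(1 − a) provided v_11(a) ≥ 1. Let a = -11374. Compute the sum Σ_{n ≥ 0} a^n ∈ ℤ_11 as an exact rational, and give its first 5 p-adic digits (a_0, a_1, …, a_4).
Σ a^n = 1/(1 − a) = 1/11375;  first 5 digits = (1, 0, 5, 2, 2)

v_11(a) = 2 ≥ 1, so the series converges in ℤ_11 to 1/(1 − a) = 1/(1 − (-11374)) = 1/11375. Expand this rational in ℤ_11: compute digits iteratively via d_i = x_i mod 11, x_{i+1} = (x_i − d_i)/11. The first 5 digits are (1, 0, 5, 2, 2).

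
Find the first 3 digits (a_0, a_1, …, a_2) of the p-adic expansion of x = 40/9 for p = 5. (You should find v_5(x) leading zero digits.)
(a_0, …, a_2) = (0, 2, 2)

v_5(40/9) = 1, so a_0 = ... = a_0 = 0. Factor out: x = 5^1 · u with u = 8/9 a unit in ℤ_5. Expand u iteratively via a_{v+i} = u_i mod 5, u_{i+1} = (u_i − a_{v+i})/5:
  u_0 = 8/9;  a_1 = 2;  u_1 = (u_0 − 2)/5 = -2/9
  u_1 = -2/9;  a_2 = 2;  u_2 = (u_1 − 2)/5 = -4/9
Digits: (0, 2, 2).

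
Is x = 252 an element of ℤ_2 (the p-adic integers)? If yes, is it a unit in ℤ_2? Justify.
x ∈ ℤ_2 but not a unit; v_2(x) = 2 > 0

ℤ_2 = {x ∈ ℚ_2 : v_2(x) ≥ 0} and ℤ_2^× = {x ∈ ℤ_2 : v_2(x) = 0}. Here v_2(252) = v_2(num) − v_2(den) = 2; compare against these criteria.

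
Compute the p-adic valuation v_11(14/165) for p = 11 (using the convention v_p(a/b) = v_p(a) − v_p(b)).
v_11(14/165) = -1

Factor powers of 11 from the numerator and denominator of the reduced fraction: 14 = 11^0 · 14 and 165 = 11^1 · 15. Apply v_p(a/b) = v_p(a) − v_p(b): v_11(14/165) = 0 − 1 = -1.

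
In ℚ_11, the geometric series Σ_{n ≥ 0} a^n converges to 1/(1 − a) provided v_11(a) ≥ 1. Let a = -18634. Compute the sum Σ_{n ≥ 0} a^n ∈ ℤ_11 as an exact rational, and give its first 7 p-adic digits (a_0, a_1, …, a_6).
Σ a^n = 1/(1 − a) = 1/18635;  first 7 digits = (1, 0, 0, 8, 9, 10, 8)

v_11(a) = 3 ≥ 1, so the series converges in ℤ_11 to 1/(1 − a) = 1/(1 − (-18634)) = 1/18635. Expand this rational in ℤ_11: compute digits iteratively via d_i = x_i mod 11, x_{i+1} = (x_i − d_i)/11. The first 7 digits are (1, 0, 0, 8, 9, 10, 8).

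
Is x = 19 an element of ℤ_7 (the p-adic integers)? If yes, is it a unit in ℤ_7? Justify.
x ∈ ℤ_7^× (unit); v_7(x) = 0

ℤ_7 = {x ∈ ℚ_7 : v_7(x) ≥ 0} and ℤ_7^× = {x ∈ ℤ_7 : v_7(x) = 0}. Here v_7(19) = v_7(num) − v_7(den) = 0; compare against these criteria.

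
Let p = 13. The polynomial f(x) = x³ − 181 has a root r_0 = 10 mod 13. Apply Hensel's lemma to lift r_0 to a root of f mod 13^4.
r_3 = 10683 (mod 28561)

Hensel: r_{i+1} = r_i − f(r_i)/f′(r_i) mod 13^{i+2}, where f′(x) = 3x². Iterate:
  r_0 = 10 (mod 13)
  r_1 = 36 (mod 169)
  r_2 = 1895 (mod 2197)
  r_3 = 10683 (mod 28561)
Final: r = 10683 with f(r) ≡ 0 mod 13^4.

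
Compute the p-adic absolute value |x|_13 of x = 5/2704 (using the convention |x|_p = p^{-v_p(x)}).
|5/2704|_13 = 169

Step 1 — compute v_13(x) by factoring powers of 13 out of the numerator and denominator: v_13(5/2704) = -2. Step 2 — apply |x|_p = p^{-v_p(x)} = 13^{2} = 169.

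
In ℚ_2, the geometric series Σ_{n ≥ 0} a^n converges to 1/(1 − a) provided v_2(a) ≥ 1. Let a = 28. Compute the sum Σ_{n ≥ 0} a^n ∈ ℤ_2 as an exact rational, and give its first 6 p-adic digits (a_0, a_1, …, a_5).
Σ a^n = 1/(1 − a) = -1/27;  first 6 digits = (1, 0, 1, 1, 0, 1)

v_2(a) = 2 ≥ 1, so the series converges in ℤ_2 to 1/(1 − a) = 1/(1 − 28) = -1/27. Expand this rational in ℤ_2: compute digits iteratively via d_i = x_i mod 2, x_{i+1} = (x_i − d_i)/2. The first 6 digits are (1, 0, 1, 1, 0, 1).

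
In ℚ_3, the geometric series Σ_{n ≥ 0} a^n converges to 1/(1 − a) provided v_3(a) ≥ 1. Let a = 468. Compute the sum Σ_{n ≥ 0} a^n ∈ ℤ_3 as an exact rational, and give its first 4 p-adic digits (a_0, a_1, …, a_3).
Σ a^n = 1/(1 − a) = -1/467;  first 4 digits = (1, 0, 1, 2)

v_3(a) = 2 ≥ 1, so the series converges in ℤ_3 to 1/(1 − a) = 1/(1 − 468) = -1/467. Expand this rational in ℤ_3: compute digits iteratively via d_i = x_i mod 3, x_{i+1} = (x_i − d_i)/3. The first 4 digits are (1, 0, 1, 2).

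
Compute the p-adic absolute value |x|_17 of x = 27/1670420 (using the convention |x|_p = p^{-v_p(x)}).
|27/1670420|_17 = 83521

Step 1 — compute v_17(x) by factoring powers of 17 out of the numerator and denominator: v_17(27/1670420) = -4. Step 2 — apply |x|_p = p^{-v_p(x)} = 17^{4} = 83521.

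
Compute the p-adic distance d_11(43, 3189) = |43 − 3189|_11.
d_11(43, 3189) = 1/121

Step 1 — x − y = 43 − 3189 = -3146. Step 2 — v_11(-3146) = 2 (factor: -3146 = −(11^2 · 26); the sign does not affect v_p). Step 3 — |x − y|_11 = 11^{-2} = 1/121.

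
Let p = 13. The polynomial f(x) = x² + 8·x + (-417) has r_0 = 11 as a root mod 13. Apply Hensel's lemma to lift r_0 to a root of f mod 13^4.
r_3 = 3443 (mod 28561)

Hensel: r_{i+1} = r_i − f(r_i)·(f′(r_i))^{-1} mod 13^{i+2}, f′(x) = 2x + 8. Iterate:
  r_0 = 11 (mod 13)
  r_1 = 63 (mod 169)
  r_2 = 1246 (mod 2197)
  r_3 = 3443 (mod 28561)
Final: r = 3443 satisfies f(r) ≡ 0 mod 13^4.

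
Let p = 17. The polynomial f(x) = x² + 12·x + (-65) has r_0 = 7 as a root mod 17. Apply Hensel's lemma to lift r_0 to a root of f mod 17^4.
r_3 = 18945 (mod 83521)

Hensel: r_{i+1} = r_i − f(r_i)·(f′(r_i))^{-1} mod 17^{i+2}, f′(x) = 2x + 12. Iterate:
  r_0 = 7 (mod 17)
  r_1 = 160 (mod 289)
  r_2 = 4206 (mod 4913)
  r_3 = 18945 (mod 83521)
Final: r = 18945 satisfies f(r) ≡ 0 mod 17^4.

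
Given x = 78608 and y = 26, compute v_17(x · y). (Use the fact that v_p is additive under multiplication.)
v_17(2043808) = 3

v_p(x) = 3 (factor: 78608 = 17^3 · 16); v_p(y) = 0 (factor: 26 = 17^0 · 26). Additivity: v_p(xy) = v_p(x) + v_p(y) = 3 + 0 = 3. (Direct check: xy = 2043808 = 17^3 · (416).)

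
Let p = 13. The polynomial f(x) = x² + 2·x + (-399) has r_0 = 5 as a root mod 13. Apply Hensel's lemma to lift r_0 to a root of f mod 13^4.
r_3 = 28540 (mod 28561)

Hensel: r_{i+1} = r_i − f(r_i)·(f′(r_i))^{-1} mod 13^{i+2}, f′(x) = 2x + 2. Iterate:
  r_0 = 5 (mod 13)
  r_1 = 148 (mod 169)
  r_2 = 2176 (mod 2197)
  r_3 = 28540 (mod 28561)
Final: r = 28540 satisfies f(r) ≡ 0 mod 13^4.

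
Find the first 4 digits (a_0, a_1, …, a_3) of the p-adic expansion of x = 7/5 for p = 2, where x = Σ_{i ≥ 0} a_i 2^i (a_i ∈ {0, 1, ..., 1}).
(a_0, …, a_3) = (1, 1, 0, 1)

v_2(7/5) = 0 (numerator and denominator both coprime to 2), so x ∈ ℤ_2^×. Compute digits iteratively via a_i = x_i mod 2, x_{i+1} = (x_i − a_i)/2, with x_0 = x:
  x_0 = 7/5;  a_0 = 1;  x_1 = (x_0 − 1)/2 = 1/5
  x_1 = 1/5;  a_1 = 1;  x_2 = (x_1 − 1)/2 = -2/5
  x_2 = -2/5;  a_2 = 0;  x_3 = (x_2 − 0)/2 = -1/5
  x_3 = -1/5;  a_3 = 1;  x_4 = (x_3 − 1)/2 = -3/5
Digits: (1, 1, 0, 1).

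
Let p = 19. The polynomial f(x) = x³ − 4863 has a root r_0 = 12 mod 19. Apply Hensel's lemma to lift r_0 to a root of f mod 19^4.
r_3 = 106963 (mod 130321)

Hensel: r_{i+1} = r_i − f(r_i)/f′(r_i) mod 19^{i+2}, where f′(x) = 3x². Iterate:
  r_0 = 12 (mod 19)
  r_1 = 107 (mod 361)
  r_2 = 4078 (mod 6859)
  r_3 = 106963 (mod 130321)
Final: r = 106963 with f(r) ≡ 0 mod 19^4.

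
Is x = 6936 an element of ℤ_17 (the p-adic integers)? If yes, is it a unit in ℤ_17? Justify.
x ∈ ℤ_17 but not a unit; v_17(x) = 2 > 0

ℤ_17 = {x ∈ ℚ_17 : v_17(x) ≥ 0} and ℤ_17^× = {x ∈ ℤ_17 : v_17(x) = 0}. Here v_17(6936) = v_17(num) − v_17(den) = 2; compare against these criteria.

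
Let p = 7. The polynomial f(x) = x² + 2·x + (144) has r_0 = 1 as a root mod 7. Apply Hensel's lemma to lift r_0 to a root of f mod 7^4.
r_3 = 1765 (mod 2401)

Hensel: r_{i+1} = r_i − f(r_i)·(f′(r_i))^{-1} mod 7^{i+2}, f′(x) = 2x + 2. Iterate:
  r_0 = 1 (mod 7)
  r_1 = 1 (mod 49)
  r_2 = 50 (mod 343)
  r_3 = 1765 (mod 2401)
Final: r = 1765 satisfies f(r) ≡ 0 mod 7^4.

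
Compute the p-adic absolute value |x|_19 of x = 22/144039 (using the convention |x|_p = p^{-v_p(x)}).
|22/144039|_19 = 6859

Step 1 — compute v_19(x) by factoring powers of 19 out of the numerator and denominator: v_19(22/144039) = -3. Step 2 — apply |x|_p = p^{-v_p(x)} = 19^{3} = 6859.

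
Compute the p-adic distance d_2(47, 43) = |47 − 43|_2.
d_2(47, 43) = 1/4

Step 1 — x − y = 47 − 43 = 4. Step 2 — v_2(4) = 2 (factor: 4 = (2^2 · 1); the sign does not affect v_p). Step 3 — |x − y|_2 = 2^{-2} = 1/4.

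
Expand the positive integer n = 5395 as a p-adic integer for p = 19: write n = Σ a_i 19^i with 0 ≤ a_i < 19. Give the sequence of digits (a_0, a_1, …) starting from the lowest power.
(a_0, a_1, …) = (18, 17, 14)

Repeated division by 19 gives the digits low-to-high: 5395 = 18 + 17·19^1 + 14·19^2. Digit sequence: (18, 17, 14).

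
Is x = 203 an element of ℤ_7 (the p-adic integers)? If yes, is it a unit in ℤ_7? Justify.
x ∈ ℤ_7 but not a unit; v_7(x) = 1 > 0

ℤ_7 = {x ∈ ℚ_7 : v_7(x) ≥ 0} and ℤ_7^× = {x ∈ ℤ_7 : v_7(x) = 0}. Here v_7(203) = v_7(num) − v_7(den) = 1; compare against these criteria.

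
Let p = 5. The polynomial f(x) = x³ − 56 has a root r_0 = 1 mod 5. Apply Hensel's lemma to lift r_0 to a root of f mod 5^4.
r_3 = 586 (mod 625)

Hensel: r_{i+1} = r_i − f(r_i)/f′(r_i) mod 5^{i+2}, where f′(x) = 3x². Iterate:
  r_0 = 1 (mod 5)
  r_1 = 11 (mod 25)
  r_2 = 86 (mod 125)
  r_3 = 586 (mod 625)
Final: r = 586 with f(r) ≡ 0 mod 5^4.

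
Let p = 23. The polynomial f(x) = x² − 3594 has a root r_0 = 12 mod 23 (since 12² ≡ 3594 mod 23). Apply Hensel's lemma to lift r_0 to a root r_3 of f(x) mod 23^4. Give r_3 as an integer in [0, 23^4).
r_3 = 212946 (mod 279841)

Hensel's recurrence: r_{i+1} = r_i − f(r_i)·(f′(r_i))^{-1} mod 23^{i+2}, with f′(x) = 2x. Iterate:
  r_0 = 12 (mod 23)
  r_1 = 288 (mod 529)
  r_2 = 6107 (mod 12167)
  r_3 = 212946 (mod 279841)
Final: r_3 = 212946, and one checks f(r_3) ≡ 0 mod 23^4.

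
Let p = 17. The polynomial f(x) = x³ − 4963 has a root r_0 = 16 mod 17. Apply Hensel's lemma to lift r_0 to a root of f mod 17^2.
r_1 = 16 (mod 289)

Hensel: r_{i+1} = r_i − f(r_i)/f′(r_i) mod 17^{i+2}, where f′(x) = 3x². Iterate:
  r_0 = 16 (mod 17)
  r_1 = 16 (mod 289)
Final: r = 16 with f(r) ≡ 0 mod 17^2.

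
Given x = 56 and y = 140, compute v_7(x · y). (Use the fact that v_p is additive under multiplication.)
v_7(7840) = 2

v_p(x) = 1 (factor: 56 = 7^1 · 8); v_p(y) = 1 (factor: 140 = 7^1 · 20). Additivity: v_p(xy) = v_p(x) + v_p(y) = 1 + 1 = 2. (Direct check: xy = 7840 = 7^2 · (160).)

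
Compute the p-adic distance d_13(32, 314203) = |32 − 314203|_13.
d_13(32, 314203) = 1/28561

Step 1 — x − y = 32 − 314203 = -314171. Step 2 — v_13(-314171) = 4 (factor: -314171 = −(13^4 · 11); the sign does not affect v_p). Step 3 — |x − y|_13 = 13^{-4} = 1/28561.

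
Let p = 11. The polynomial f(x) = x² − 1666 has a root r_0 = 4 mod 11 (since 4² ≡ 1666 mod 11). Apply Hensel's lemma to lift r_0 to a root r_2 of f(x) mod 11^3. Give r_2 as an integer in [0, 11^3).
r_2 = 664 (mod 1331)

Hensel's recurrence: r_{i+1} = r_i − f(r_i)·(f′(r_i))^{-1} mod 11^{i+2}, with f′(x) = 2x. Iterate:
  r_0 = 4 (mod 11)
  r_1 = 59 (mod 121)
  r_2 = 664 (mod 1331)
Final: r_2 = 664, and one checks f(r_2) ≡ 0 mod 11^3.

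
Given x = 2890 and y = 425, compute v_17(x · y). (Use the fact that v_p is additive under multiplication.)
v_17(1228250) = 3

v_p(x) = 2 (factor: 2890 = 17^2 · 10); v_p(y) = 1 (factor: 425 = 17^1 · 25). Additivity: v_p(xy) = v_p(x) + v_p(y) = 2 + 1 = 3. (Direct check: xy = 1228250 = 17^3 · (250).)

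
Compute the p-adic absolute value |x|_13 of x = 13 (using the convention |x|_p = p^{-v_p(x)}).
|13|_13 = 1/13

Step 1 — compute v_13(x) by factoring powers of 13 out of the numerator and denominator: v_13(13) = 1. Step 2 — apply |x|_p = p^{-v_p(x)} = 13^{-1} = 1/13.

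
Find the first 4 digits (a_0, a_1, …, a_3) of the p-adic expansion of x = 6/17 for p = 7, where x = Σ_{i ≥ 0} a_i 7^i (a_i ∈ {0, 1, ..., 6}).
(a_0, …, a_3) = (2, 1, 6, 2)

v_7(6/17) = 0 (numerator and denominator both coprime to 7), so x ∈ ℤ_7^×. Compute digits iteratively via a_i = x_i mod 7, x_{i+1} = (x_i − a_i)/7, with x_0 = x:
  x_0 = 6/17;  a_0 = 2;  x_1 = (x_0 − 2)/7 = -4/17
  x_1 = -4/17;  a_1 = 1;  x_2 = (x_1 − 1)/7 = -3/17
  x_2 = -3/17;  a_2 = 6;  x_3 = (x_2 − 6)/7 = -15/17
  x_3 = -15/17;  a_3 = 2;  x_4 = (x_3 − 2)/7 = -7/17
Digits: (2, 1, 6, 2).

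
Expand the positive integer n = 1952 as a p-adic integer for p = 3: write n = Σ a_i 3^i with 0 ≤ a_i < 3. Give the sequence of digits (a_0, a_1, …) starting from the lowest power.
(a_0, a_1, …) = (2, 2, 0, 0, 0, 2, 2)

Repeated division by 3 gives the digits low-to-high: 1952 = 2 + 2·3^1 + 2·3^5 + 2·3^6. Digit sequence: (2, 2, 0, 0, 0, 2, 2).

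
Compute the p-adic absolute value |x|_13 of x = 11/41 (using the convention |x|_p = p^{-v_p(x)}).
|11/41|_13 = 1

Step 1 — compute v_13(x) by factoring powers of 13 out of the numerator and denominator: v_13(11/41) = 0. Step 2 — apply |x|_p = p^{-v_p(x)} = 13^{0} = 1.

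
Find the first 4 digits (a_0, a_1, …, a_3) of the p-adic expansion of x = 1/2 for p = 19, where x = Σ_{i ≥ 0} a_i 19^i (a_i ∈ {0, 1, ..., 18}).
(a_0, …, a_3) = (10, 9, 9, 9)

v_19(1/2) = 0 (numerator and denominator both coprime to 19), so x ∈ ℤ_19^×. Compute digits iteratively via a_i = x_i mod 19, x_{i+1} = (x_i − a_i)/19, with x_0 = x:
  x_0 = 1/2;  a_0 = 10;  x_1 = (x_0 − 10)/19 = -1/2
  x_1 = -1/2;  a_1 = 9;  x_2 = (x_1 − 9)/19 = -1/2
  x_2 = -1/2;  a_2 = 9;  x_3 = (x_2 − 9)/19 = -1/2
  x_3 = -1/2;  a_3 = 9;  x_4 = (x_3 − 9)/19 = -1/2
Digits: (10, 9, 9, 9).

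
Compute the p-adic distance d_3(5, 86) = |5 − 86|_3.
d_3(5, 86) = 1/81

Step 1 — x − y = 5 − 86 = -81. Step 2 — v_3(-81) = 4 (factor: -81 = −(3^4 · 1); the sign does not affect v_p). Step 3 — |x − y|_3 = 3^{-4} = 1/81.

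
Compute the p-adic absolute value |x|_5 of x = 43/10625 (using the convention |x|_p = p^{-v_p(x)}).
|43/10625|_5 = 625

Step 1 — compute v_5(x) by factoring powers of 5 out of the numerator and denominator: v_5(43/10625) = -4. Step 2 — apply |x|_p = p^{-v_p(x)} = 5^{4} = 625.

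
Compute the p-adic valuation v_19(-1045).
v_19(-1045) = 1

v_19(n) is the largest exponent k such that 19^k divides n. Factor out: -1045 = -19^1 · 55. (Sign doesn't affect v_p.) So v_19(-1045) = 1.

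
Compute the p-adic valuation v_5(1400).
v_5(1400) = 2

v_5(n) is the largest exponent k such that 5^k divides n. Factor out: 1400 = 5^2 · 56. (Sign doesn't affect v_p.) So v_5(1400) = 2.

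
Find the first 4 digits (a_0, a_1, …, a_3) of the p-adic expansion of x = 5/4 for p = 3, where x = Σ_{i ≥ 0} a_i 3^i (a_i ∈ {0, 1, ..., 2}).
(a_0, …, a_3) = (2, 2, 0, 2)

v_3(5/4) = 0 (numerator and denominator both coprime to 3), so x ∈ ℤ_3^×. Compute digits iteratively via a_i = x_i mod 3, x_{i+1} = (x_i − a_i)/3, with x_0 = x:
  x_0 = 5/4;  a_0 = 2;  x_1 = (x_0 − 2)/3 = -1/4
  x_1 = -1/4;  a_1 = 2;  x_2 = (x_1 − 2)/3 = -3/4
  x_2 = -3/4;  a_2 = 0;  x_3 = (x_2 − 0)/3 = -1/4
  x_3 = -1/4;  a_3 = 2;  x_4 = (x_3 − 2)/3 = -3/4
Digits: (2, 2, 0, 2).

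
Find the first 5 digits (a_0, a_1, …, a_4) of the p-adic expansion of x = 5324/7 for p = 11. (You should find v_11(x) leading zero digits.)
(a_0, …, a_4) = (0, 0, 0, 10, 7)

v_11(5324/7) = 3, so a_0 = ... = a_2 = 0. Factor out: x = 11^3 · u with u = 4/7 a unit in ℤ_11. Expand u iteratively via a_{v+i} = u_i mod 11, u_{i+1} = (u_i − a_{v+i})/11:
  u_0 = 4/7;  a_3 = 10;  u_1 = (u_0 − 10)/11 = -6/7
  u_1 = -6/7;  a_4 = 7;  u_2 = (u_1 − 7)/11 = -5/7
Digits: (0, 0, 0, 10, 7).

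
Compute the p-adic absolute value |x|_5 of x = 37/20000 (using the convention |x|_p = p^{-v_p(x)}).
|37/20000|_5 = 625

Step 1 — compute v_5(x) by factoring powers of 5 out of the numerator and denominator: v_5(37/20000) = -4. Step 2 — apply |x|_p = p^{-v_p(x)} = 5^{4} = 625.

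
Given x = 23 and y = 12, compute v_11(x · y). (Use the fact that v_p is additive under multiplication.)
v_11(276) = 0

v_p(x) = 0 (factor: 23 = 11^0 · 23); v_p(y) = 0 (factor: 12 = 11^0 · 12). Additivity: v_p(xy) = v_p(x) + v_p(y) = 0 + 0 = 0. (Direct check: xy = 276 = 11^0 · (276).)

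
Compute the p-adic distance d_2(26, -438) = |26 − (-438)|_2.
d_2(26, -438) = 1/16

Step 1 — x − y = 26 − (-438) = 464. Step 2 — v_2(464) = 4 (factor: 464 = (2^4 · 29); the sign does not affect v_p). Step 3 — |x − y|_2 = 2^{-4} = 1/16.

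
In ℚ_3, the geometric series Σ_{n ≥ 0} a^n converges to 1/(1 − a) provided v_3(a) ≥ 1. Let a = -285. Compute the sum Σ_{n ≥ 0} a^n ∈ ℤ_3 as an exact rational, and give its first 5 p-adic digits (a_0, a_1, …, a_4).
Σ a^n = 1/(1 − a) = 1/286;  first 5 digits = (1, 1, 2, 1, 1)

v_3(a) = 1 ≥ 1, so the series converges in ℤ_3 to 1/(1 − a) = 1/(1 − (-285)) = 1/286. Expand this rational in ℤ_3: compute digits iteratively via d_i = x_i mod 3, x_{i+1} = (x_i − d_i)/3. The first 5 digits are (1, 1, 2, 1, 1).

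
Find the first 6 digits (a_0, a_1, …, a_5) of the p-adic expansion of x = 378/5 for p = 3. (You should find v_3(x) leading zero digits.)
(a_0, …, a_5) = (0, 0, 0, 1, 0, 2)

v_3(378/5) = 3, so a_0 = ... = a_2 = 0. Factor out: x = 3^3 · u with u = 14/5 a unit in ℤ_3. Expand u iteratively via a_{v+i} = u_i mod 3, u_{i+1} = (u_i − a_{v+i})/3:
  u_0 = 14/5;  a_3 = 1;  u_1 = (u_0 − 1)/3 = 3/5
  u_1 = 3/5;  a_4 = 0;  u_2 = (u_1 − 0)/3 = 1/5
  u_2 = 1/5;  a_5 = 2;  u_3 = (u_2 − 2)/3 = -3/5
Digits: (0, 0, 0, 1, 0, 2).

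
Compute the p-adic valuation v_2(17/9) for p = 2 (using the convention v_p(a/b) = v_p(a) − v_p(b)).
v_2(17/9) = 0

Factor powers of 2 from the numerator and denominator of the reduced fraction: 17 = 2^0 · 17 and 9 = 2^0 · 9. Apply v_p(a/b) = v_p(a) − v_p(b): v_2(17/9) = 0 − 0 = 0.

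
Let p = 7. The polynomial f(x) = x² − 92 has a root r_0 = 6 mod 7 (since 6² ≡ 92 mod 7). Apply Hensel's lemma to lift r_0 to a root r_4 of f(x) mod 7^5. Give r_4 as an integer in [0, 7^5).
r_4 = 860 (mod 16807)

Hensel's recurrence: r_{i+1} = r_i − f(r_i)·(f′(r_i))^{-1} mod 7^{i+2}, with f′(x) = 2x. Iterate:
  r_0 = 6 (mod 7)
  r_1 = 27 (mod 49)
  r_2 = 174 (mod 343)
  r_3 = 860 (mod 2401)
  r_4 = 860 (mod 16807)
Final: r_4 = 860, and one checks f(r_4) ≡ 0 mod 7^5.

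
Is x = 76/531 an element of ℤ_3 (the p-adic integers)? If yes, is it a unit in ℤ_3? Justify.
x ∉ ℤ_3 (v_3(x) = -2 < 0)

ℤ_3 = {x ∈ ℚ_3 : v_3(x) ≥ 0} and ℤ_3^× = {x ∈ ℤ_3 : v_3(x) = 0}. Here v_3(76/531) = v_3(num) − v_3(den) = -2; compare against these criteria.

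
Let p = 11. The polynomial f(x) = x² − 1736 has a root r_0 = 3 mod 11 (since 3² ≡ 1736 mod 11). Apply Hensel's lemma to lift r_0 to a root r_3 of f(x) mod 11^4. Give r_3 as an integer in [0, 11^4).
r_3 = 3336 (mod 14641)

Hensel's recurrence: r_{i+1} = r_i − f(r_i)·(f′(r_i))^{-1} mod 11^{i+2}, with f′(x) = 2x. Iterate:
  r_0 = 3 (mod 11)
  r_1 = 69 (mod 121)
  r_2 = 674 (mod 1331)
  r_3 = 3336 (mod 14641)
Final: r_3 = 3336, and one checks f(r_3) ≡ 0 mod 11^4.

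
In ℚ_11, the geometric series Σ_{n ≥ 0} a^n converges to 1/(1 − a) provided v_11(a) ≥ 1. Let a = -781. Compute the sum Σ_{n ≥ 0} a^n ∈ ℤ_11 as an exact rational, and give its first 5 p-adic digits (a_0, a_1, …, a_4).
Σ a^n = 1/(1 − a) = 1/782;  first 5 digits = (1, 6, 7, 2, 7)

v_11(a) = 1 ≥ 1, so the series converges in ℤ_11 to 1/(1 − a) = 1/(1 − (-781)) = 1/782. Expand this rational in ℤ_11: compute digits iteratively via d_i = x_i mod 11, x_{i+1} = (x_i − d_i)/11. The first 5 digits are (1, 6, 7, 2, 7).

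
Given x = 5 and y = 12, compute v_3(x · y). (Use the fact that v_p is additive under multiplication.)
v_3(60) = 1

v_p(x) = 0 (factor: 5 = 3^0 · 5); v_p(y) = 1 (factor: 12 = 3^1 · 4). Additivity: v_p(xy) = v_p(x) + v_p(y) = 0 + 1 = 1. (Direct check: xy = 60 = 3^1 · (20).)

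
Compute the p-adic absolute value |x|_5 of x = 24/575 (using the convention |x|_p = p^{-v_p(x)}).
|24/575|_5 = 25

Step 1 — compute v_5(x) by factoring powers of 5 out of the numerator and denominator: v_5(24/575) = -2. Step 2 — apply |x|_p = p^{-v_p(x)} = 5^{2} = 25.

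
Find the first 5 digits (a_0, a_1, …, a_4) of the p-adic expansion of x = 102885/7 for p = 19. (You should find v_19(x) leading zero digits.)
(a_0, …, a_4) = (0, 0, 0, 13, 13)

v_19(102885/7) = 3, so a_0 = ... = a_2 = 0. Factor out: x = 19^3 · u with u = 15/7 a unit in ℤ_19. Expand u iteratively via a_{v+i} = u_i mod 19, u_{i+1} = (u_i − a_{v+i})/19:
  u_0 = 15/7;  a_3 = 13;  u_1 = (u_0 − 13)/19 = -4/7
  u_1 = -4/7;  a_4 = 13;  u_2 = (u_1 − 13)/19 = -5/7
Digits: (0, 0, 0, 13, 13).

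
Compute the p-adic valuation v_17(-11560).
v_17(-11560) = 2

v_17(n) is the largest exponent k such that 17^k divides n. Factor out: -11560 = -17^2 · 40. (Sign doesn't affect v_p.) So v_17(-11560) = 2.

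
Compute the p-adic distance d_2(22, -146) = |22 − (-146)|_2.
d_2(22, -146) = 1/8

Step 1 — x − y = 22 − (-146) = 168. Step 2 — v_2(168) = 3 (factor: 168 = (2^3 · 21); the sign does not affect v_p). Step 3 — |x − y|_2 = 2^{-3} = 1/8.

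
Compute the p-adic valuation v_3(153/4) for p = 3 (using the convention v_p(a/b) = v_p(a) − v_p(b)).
v_3(153/4) = 2

Factor powers of 3 from the numerator and denominator of the reduced fraction: 153 = 3^2 · 17 and 4 = 3^0 · 4. Apply v_p(a/b) = v_p(a) − v_p(b): v_3(153/4) = 2 − 0 = 2.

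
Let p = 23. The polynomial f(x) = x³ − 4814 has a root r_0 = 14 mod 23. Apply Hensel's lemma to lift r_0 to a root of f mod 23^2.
r_1 = 336 (mod 529)

Hensel: r_{i+1} = r_i − f(r_i)/f′(r_i) mod 23^{i+2}, where f′(x) = 3x². Iterate:
  r_0 = 14 (mod 23)
  r_1 = 336 (mod 529)
Final: r = 336 with f(r) ≡ 0 mod 23^2.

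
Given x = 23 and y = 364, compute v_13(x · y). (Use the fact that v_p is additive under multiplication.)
v_13(8372) = 1

v_p(x) = 0 (factor: 23 = 13^0 · 23); v_p(y) = 1 (factor: 364 = 13^1 · 28). Additivity: v_p(xy) = v_p(x) + v_p(y) = 0 + 1 = 1. (Direct check: xy = 8372 = 13^1 · (644).)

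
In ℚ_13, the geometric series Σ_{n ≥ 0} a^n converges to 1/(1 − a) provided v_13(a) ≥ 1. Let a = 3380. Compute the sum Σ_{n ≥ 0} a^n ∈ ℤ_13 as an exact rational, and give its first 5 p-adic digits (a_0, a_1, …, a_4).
Σ a^n = 1/(1 − a) = -1/3379;  first 5 digits = (1, 0, 7, 1, 10)

v_13(a) = 2 ≥ 1, so the series converges in ℤ_13 to 1/(1 − a) = 1/(1 − 3380) = -1/3379. Expand this rational in ℤ_13: compute digits iteratively via d_i = x_i mod 13, x_{i+1} = (x_i − d_i)/13. The first 5 digits are (1, 0, 7, 1, 10).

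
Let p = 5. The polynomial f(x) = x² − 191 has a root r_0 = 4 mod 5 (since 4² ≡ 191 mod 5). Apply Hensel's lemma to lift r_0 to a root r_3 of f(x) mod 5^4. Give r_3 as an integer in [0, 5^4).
r_3 = 104 (mod 625)

Hensel's recurrence: r_{i+1} = r_i − f(r_i)·(f′(r_i))^{-1} mod 5^{i+2}, with f′(x) = 2x. Iterate:
  r_0 = 4 (mod 5)
  r_1 = 4 (mod 25)
  r_2 = 104 (mod 125)
  r_3 = 104 (mod 625)
Final: r_3 = 104, and one checks f(r_3) ≡ 0 mod 5^4.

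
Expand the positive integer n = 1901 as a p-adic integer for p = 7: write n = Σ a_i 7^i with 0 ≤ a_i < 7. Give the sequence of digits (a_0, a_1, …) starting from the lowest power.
(a_0, a_1, …) = (4, 5, 3, 5)

Repeated division by 7 gives the digits low-to-high: 1901 = 4 + 5·7^1 + 3·7^2 + 5·7^3. Digit sequence: (4, 5, 3, 5).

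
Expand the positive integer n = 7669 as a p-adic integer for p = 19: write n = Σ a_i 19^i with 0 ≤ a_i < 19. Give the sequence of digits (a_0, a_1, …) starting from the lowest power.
(a_0, a_1, …) = (12, 4, 2, 1)

Repeated division by 19 gives the digits low-to-high: 7669 = 12 + 4·19^1 + 2·19^2 + 1·19^3. Digit sequence: (12, 4, 2, 1).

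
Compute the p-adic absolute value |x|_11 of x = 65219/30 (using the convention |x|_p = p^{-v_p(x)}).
|65219/30|_11 = 1/1331

Step 1 — compute v_11(x) by factoring powers of 11 out of the numerator and denominator: v_11(65219/30) = 3. Step 2 — apply |x|_p = p^{-v_p(x)} = 11^{-3} = 1/1331.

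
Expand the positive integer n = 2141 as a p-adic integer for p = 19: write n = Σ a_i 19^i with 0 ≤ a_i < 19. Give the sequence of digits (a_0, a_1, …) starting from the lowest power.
(a_0, a_1, …) = (13, 17, 5)

Repeated division by 19 gives the digits low-to-high: 2141 = 13 + 17·19^1 + 5·19^2. Digit sequence: (13, 17, 5).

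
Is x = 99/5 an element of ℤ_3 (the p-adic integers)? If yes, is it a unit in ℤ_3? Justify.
x ∈ ℤ_3 but not a unit; v_3(x) = 2 > 0

ℤ_3 = {x ∈ ℚ_3 : v_3(x) ≥ 0} and ℤ_3^× = {x ∈ ℤ_3 : v_3(x) = 0}. Here v_3(99/5) = v_3(num) − v_3(den) = 2; compare against these criteria.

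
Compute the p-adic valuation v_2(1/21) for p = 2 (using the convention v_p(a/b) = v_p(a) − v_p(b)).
v_2(1/21) = 0

Factor powers of 2 from the numerator and denominator of the reduced fraction: 1 = 2^0 · 1 and 21 = 2^0 · 21. Apply v_p(a/b) = v_p(a) − v_p(b): v_2(1/21) = 0 − 0 = 0.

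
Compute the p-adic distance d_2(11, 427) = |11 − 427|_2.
d_2(11, 427) = 1/32

Step 1 — x − y = 11 − 427 = -416. Step 2 — v_2(-416) = 5 (factor: -416 = −(2^5 · 13); the sign does not affect v_p). Step 3 — |x − y|_2 = 2^{-5} = 1/32.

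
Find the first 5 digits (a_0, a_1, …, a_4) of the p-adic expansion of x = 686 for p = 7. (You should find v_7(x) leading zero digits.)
(a_0, …, a_4) = (0, 0, 0, 2, 0)

v_7(686) = 3, so a_0 = ... = a_2 = 0. Factor out: x = 7^3 · u with u = 2 a unit in ℤ_7. Expand u iteratively via a_{v+i} = u_i mod 7, u_{i+1} = (u_i − a_{v+i})/7:
  u_0 = 2;  a_3 = 2;  u_1 = (u_0 − 2)/7 = 0
  u_1 = 0;  a_4 = 0;  u_2 = (u_1 − 0)/7 = 0
Digits: (0, 0, 0, 2, 0).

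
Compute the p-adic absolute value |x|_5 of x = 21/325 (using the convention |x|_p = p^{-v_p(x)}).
|21/325|_5 = 25

Step 1 — compute v_5(x) by factoring powers of 5 out of the numerator and denominator: v_5(21/325) = -2. Step 2 — apply |x|_p = p^{-v_p(x)} = 5^{2} = 25.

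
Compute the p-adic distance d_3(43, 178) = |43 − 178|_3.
d_3(43, 178) = 1/27

Step 1 — x − y = 43 − 178 = -135. Step 2 — v_3(-135) = 3 (factor: -135 = −(3^3 · 5); the sign does not affect v_p). Step 3 — |x − y|_3 = 3^{-3} = 1/27.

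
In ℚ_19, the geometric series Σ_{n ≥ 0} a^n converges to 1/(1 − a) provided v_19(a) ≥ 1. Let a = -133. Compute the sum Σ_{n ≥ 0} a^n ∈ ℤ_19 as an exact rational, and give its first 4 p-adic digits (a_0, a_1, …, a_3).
Σ a^n = 1/(1 − a) = 1/134;  first 4 digits = (1, 12, 10, 1)

v_19(a) = 1 ≥ 1, so the series converges in ℤ_19 to 1/(1 − a) = 1/(1 − (-133)) = 1/134. Expand this rational in ℤ_19: compute digits iteratively via d_i = x_i mod 19, x_{i+1} = (x_i − d_i)/19. The first 4 digits are (1, 12, 10, 1).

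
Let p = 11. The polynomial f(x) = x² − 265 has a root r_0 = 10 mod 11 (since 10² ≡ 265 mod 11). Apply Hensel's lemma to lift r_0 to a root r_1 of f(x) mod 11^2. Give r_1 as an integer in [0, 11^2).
r_1 = 109 (mod 121)

Hensel's recurrence: r_{i+1} = r_i − f(r_i)·(f′(r_i))^{-1} mod 11^{i+2}, with f′(x) = 2x. Iterate:
  r_0 = 10 (mod 11)
  r_1 = 109 (mod 121)
Final: r_1 = 109, and one checks f(r_1) ≡ 0 mod 11^2.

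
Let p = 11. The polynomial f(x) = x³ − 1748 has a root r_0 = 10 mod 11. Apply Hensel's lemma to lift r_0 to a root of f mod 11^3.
r_2 = 1066 (mod 1331)

Hensel: r_{i+1} = r_i − f(r_i)/f′(r_i) mod 11^{i+2}, where f′(x) = 3x². Iterate:
  r_0 = 10 (mod 11)
  r_1 = 98 (mod 121)
  r_2 = 1066 (mod 1331)
Final: r = 1066 with f(r) ≡ 0 mod 11^3.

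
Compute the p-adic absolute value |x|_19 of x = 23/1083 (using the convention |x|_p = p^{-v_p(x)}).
|23/1083|_19 = 361

Step 1 — compute v_19(x) by factoring powers of 19 out of the numerator and denominator: v_19(23/1083) = -2. Step 2 — apply |x|_p = p^{-v_p(x)} = 19^{2} = 361.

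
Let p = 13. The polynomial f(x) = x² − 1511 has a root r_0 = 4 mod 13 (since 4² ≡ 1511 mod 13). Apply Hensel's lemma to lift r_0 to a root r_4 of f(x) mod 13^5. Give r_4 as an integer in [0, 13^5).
r_4 = 294948 (mod 371293)

Hensel's recurrence: r_{i+1} = r_i − f(r_i)·(f′(r_i))^{-1} mod 13^{i+2}, with f′(x) = 2x. Iterate:
  r_0 = 4 (mod 13)
  r_1 = 43 (mod 169)
  r_2 = 550 (mod 2197)
  r_3 = 9338 (mod 28561)
  r_4 = 294948 (mod 371293)
Final: r_4 = 294948, and one checks f(r_4) ≡ 0 mod 13^5.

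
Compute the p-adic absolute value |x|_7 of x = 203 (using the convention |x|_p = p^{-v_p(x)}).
|203|_7 = 1/7

Step 1 — compute v_7(x) by factoring powers of 7 out of the numerator and denominator: v_7(203) = 1. Step 2 — apply |x|_p = p^{-v_p(x)} = 7^{-1} = 1/7.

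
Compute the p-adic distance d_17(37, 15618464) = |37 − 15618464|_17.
d_17(37, 15618464) = 1/1419857

Step 1 — x − y = 37 − 15618464 = -15618427. Step 2 — v_17(-15618427) = 5 (factor: -15618427 = −(17^5 · 11); the sign does not affect v_p). Step 3 — |x − y|_17 = 17^{-5} = 1/1419857.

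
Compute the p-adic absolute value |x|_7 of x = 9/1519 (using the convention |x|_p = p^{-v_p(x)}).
|9/1519|_7 = 49

Step 1 — compute v_7(x) by factoring powers of 7 out of the numerator and denominator: v_7(9/1519) = -2. Step 2 — apply |x|_p = p^{-v_p(x)} = 7^{2} = 49.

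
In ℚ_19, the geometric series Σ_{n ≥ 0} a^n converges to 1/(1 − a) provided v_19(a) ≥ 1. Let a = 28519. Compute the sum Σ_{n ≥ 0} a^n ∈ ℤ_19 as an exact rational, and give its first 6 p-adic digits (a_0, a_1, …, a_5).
Σ a^n = 1/(1 − a) = -1/28518;  first 6 digits = (1, 0, 3, 4, 9, 5)

v_19(a) = 2 ≥ 1, so the series converges in ℤ_19 to 1/(1 − a) = 1/(1 − 28519) = -1/28518. Expand this rational in ℤ_19: compute digits iteratively via d_i = x_i mod 19, x_{i+1} = (x_i − d_i)/19. The first 6 digits are (1, 0, 3, 4, 9, 5).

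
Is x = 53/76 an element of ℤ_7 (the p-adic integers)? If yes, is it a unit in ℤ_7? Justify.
x ∈ ℤ_7^× (unit); v_7(x) = 0

ℤ_7 = {x ∈ ℚ_7 : v_7(x) ≥ 0} and ℤ_7^× = {x ∈ ℤ_7 : v_7(x) = 0}. Here v_7(53/76) = v_7(num) − v_7(den) = 0; compare against these criteria.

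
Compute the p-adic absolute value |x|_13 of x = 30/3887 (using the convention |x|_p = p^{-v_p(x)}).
|30/3887|_13 = 169

Step 1 — compute v_13(x) by factoring powers of 13 out of the numerator and denominator: v_13(30/3887) = -2. Step 2 — apply |x|_p = p^{-v_p(x)} = 13^{2} = 169.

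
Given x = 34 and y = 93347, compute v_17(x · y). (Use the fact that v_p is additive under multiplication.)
v_17(3173798) = 4

v_p(x) = 1 (factor: 34 = 17^1 · 2); v_p(y) = 3 (factor: 93347 = 17^3 · 19). Additivity: v_p(xy) = v_p(x) + v_p(y) = 1 + 3 = 4. (Direct check: xy = 3173798 = 17^4 · (38).)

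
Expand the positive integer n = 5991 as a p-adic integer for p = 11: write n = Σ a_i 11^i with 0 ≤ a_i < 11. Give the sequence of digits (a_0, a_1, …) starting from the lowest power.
(a_0, a_1, …) = (7, 5, 5, 4)

Repeated division by 11 gives the digits low-to-high: 5991 = 7 + 5·11^1 + 5·11^2 + 4·11^3. Digit sequence: (7, 5, 5, 4).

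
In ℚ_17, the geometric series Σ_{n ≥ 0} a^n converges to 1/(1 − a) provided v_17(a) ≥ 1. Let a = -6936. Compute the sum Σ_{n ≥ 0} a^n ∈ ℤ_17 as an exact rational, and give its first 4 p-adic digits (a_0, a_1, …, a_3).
Σ a^n = 1/(1 − a) = 1/6937;  first 4 digits = (1, 0, 10, 15)

v_17(a) = 2 ≥ 1, so the series converges in ℤ_17 to 1/(1 − a) = 1/(1 − (-6936)) = 1/6937. Expand this rational in ℤ_17: compute digits iteratively via d_i = x_i mod 17, x_{i+1} = (x_i − d_i)/17. The first 4 digits are (1, 0, 10, 15).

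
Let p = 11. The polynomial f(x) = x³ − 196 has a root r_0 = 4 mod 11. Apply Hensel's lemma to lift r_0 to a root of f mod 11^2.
r_1 = 37 (mod 121)

Hensel: r_{i+1} = r_i − f(r_i)/f′(r_i) mod 11^{i+2}, where f′(x) = 3x². Iterate:
  r_0 = 4 (mod 11)
  r_1 = 37 (mod 121)
Final: r = 37 with f(r) ≡ 0 mod 11^2.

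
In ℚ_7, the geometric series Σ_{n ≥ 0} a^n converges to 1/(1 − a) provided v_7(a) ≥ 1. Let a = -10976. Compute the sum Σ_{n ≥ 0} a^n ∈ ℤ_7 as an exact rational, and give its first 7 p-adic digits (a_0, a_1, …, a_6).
Σ a^n = 1/(1 − a) = 1/10977;  first 7 digits = (1, 0, 0, 3, 2, 6, 1)

v_7(a) = 3 ≥ 1, so the series converges in ℤ_7 to 1/(1 − a) = 1/(1 − (-10976)) = 1/10977. Expand this rational in ℤ_7: compute digits iteratively via d_i = x_i mod 7, x_{i+1} = (x_i − d_i)/7. The first 7 digits are (1, 0, 0, 3, 2, 6, 1).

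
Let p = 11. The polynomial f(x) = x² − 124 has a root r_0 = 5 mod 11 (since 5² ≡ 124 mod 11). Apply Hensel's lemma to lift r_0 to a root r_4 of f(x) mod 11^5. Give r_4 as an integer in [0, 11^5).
r_4 = 136394 (mod 161051)

Hensel's recurrence: r_{i+1} = r_i − f(r_i)·(f′(r_i))^{-1} mod 11^{i+2}, with f′(x) = 2x. Iterate:
  r_0 = 5 (mod 11)
  r_1 = 27 (mod 121)
  r_2 = 632 (mod 1331)
  r_3 = 4625 (mod 14641)
  r_4 = 136394 (mod 161051)
Final: r_4 = 136394, and one checks f(r_4) ≡ 0 mod 11^5.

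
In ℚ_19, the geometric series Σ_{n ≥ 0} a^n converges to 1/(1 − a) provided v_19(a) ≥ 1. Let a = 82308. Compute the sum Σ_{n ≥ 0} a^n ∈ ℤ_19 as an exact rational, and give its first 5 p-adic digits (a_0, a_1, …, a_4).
Σ a^n = 1/(1 − a) = -1/82307;  first 5 digits = (1, 0, 0, 12, 0)

v_19(a) = 3 ≥ 1, so the series converges in ℤ_19 to 1/(1 − a) = 1/(1 − 82308) = -1/82307. Expand this rational in ℤ_19: compute digits iteratively via d_i = x_i mod 19, x_{i+1} = (x_i − d_i)/19. The first 5 digits are (1, 0, 0, 12, 0).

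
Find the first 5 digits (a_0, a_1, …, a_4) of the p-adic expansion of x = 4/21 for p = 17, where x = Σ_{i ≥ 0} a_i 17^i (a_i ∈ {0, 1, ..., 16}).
(a_0, …, a_4) = (1, 4, 3, 16, 12)

v_17(4/21) = 0 (numerator and denominator both coprime to 17), so x ∈ ℤ_17^×. Compute digits iteratively via a_i = x_i mod 17, x_{i+1} = (x_i − a_i)/17, with x_0 = x:
  x_0 = 4/21;  a_0 = 1;  x_1 = (x_0 − 1)/17 = -1/21
  x_1 = -1/21;  a_1 = 4;  x_2 = (x_1 − 4)/17 = -5/21
  x_2 = -5/21;  a_2 = 3;  x_3 = (x_2 − 3)/17 = -4/21
  x_3 = -4/21;  a_3 = 16;  x_4 = (x_3 − 16)/17 = -20/21
  x_4 = -20/21;  a_4 = 12;  x_5 = (x_4 − 12)/17 = -16/21
Digits: (1, 4, 3, 16, 12).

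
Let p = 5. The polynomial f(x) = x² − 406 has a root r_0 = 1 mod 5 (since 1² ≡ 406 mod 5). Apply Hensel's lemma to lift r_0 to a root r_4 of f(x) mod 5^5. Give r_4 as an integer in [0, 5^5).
r_4 = 2091 (mod 3125)

Hensel's recurrence: r_{i+1} = r_i − f(r_i)·(f′(r_i))^{-1} mod 5^{i+2}, with f′(x) = 2x. Iterate:
  r_0 = 1 (mod 5)
  r_1 = 16 (mod 25)
  r_2 = 91 (mod 125)
  r_3 = 216 (mod 625)
  r_4 = 2091 (mod 3125)
Final: r_4 = 2091, and one checks f(r_4) ≡ 0 mod 5^5.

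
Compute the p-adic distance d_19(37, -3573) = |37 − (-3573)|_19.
d_19(37, -3573) = 1/361

Step 1 — x − y = 37 − (-3573) = 3610. Step 2 — v_19(3610) = 2 (factor: 3610 = (19^2 · 10); the sign does not affect v_p). Step 3 — |x − y|_19 = 19^{-2} = 1/361.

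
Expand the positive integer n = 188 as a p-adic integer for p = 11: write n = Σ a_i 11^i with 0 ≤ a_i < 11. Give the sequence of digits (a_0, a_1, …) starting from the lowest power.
(a_0, a_1, …) = (1, 6, 1)

Repeated division by 11 gives the digits low-to-high: 188 = 1 + 6·11^1 + 1·11^2. Digit sequence: (1, 6, 1).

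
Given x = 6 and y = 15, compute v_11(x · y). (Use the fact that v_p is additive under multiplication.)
v_11(90) = 0

v_p(x) = 0 (factor: 6 = 11^0 · 6); v_p(y) = 0 (factor: 15 = 11^0 · 15). Additivity: v_p(xy) = v_p(x) + v_p(y) = 0 + 0 = 0. (Direct check: xy = 90 = 11^0 · (90).)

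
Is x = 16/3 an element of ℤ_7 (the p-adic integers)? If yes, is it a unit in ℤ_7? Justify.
x ∈ ℤ_7^× (unit); v_7(x) = 0

ℤ_7 = {x ∈ ℚ_7 : v_7(x) ≥ 0} and ℤ_7^× = {x ∈ ℤ_7 : v_7(x) = 0}. Here v_7(16/3) = v_7(num) − v_7(den) = 0; compare against these criteria.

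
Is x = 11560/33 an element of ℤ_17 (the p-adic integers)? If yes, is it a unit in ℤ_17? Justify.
x ∈ ℤ_17 but not a unit; v_17(x) = 2 > 0

ℤ_17 = {x ∈ ℚ_17 : v_17(x) ≥ 0} and ℤ_17^× = {x ∈ ℤ_17 : v_17(x) = 0}. Here v_17(11560/33) = v_17(num) − v_17(den) = 2; compare against these criteria.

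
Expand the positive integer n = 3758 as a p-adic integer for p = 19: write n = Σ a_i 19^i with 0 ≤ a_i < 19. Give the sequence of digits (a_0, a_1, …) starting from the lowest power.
(a_0, a_1, …) = (15, 7, 10)

Repeated division by 19 gives the digits low-to-high: 3758 = 15 + 7·19^1 + 10·19^2. Digit sequence: (15, 7, 10).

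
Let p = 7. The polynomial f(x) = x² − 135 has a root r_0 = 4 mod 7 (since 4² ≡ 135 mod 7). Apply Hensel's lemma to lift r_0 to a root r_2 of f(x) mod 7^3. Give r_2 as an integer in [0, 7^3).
r_2 = 221 (mod 343)

Hensel's recurrence: r_{i+1} = r_i − f(r_i)·(f′(r_i))^{-1} mod 7^{i+2}, with f′(x) = 2x. Iterate:
  r_0 = 4 (mod 7)
  r_1 = 25 (mod 49)
  r_2 = 221 (mod 343)
Final: r_2 = 221, and one checks f(r_2) ≡ 0 mod 7^3.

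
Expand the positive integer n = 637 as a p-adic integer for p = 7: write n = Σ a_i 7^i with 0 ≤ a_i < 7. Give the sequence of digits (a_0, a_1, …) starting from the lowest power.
(a_0, a_1, …) = (0, 0, 6, 1)

Repeated division by 7 gives the digits low-to-high: 637 = 6·7^2 + 1·7^3. Digit sequence: (0, 0, 6, 1).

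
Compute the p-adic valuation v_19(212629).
v_19(212629) = 3

v_19(n) is the largest exponent k such that 19^k divides n. Factor out: 212629 = 19^3 · 31. (Sign doesn't affect v_p.) So v_19(212629) = 3.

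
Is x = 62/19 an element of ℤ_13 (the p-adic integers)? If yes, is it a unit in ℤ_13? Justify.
x ∈ ℤ_13^× (unit); v_13(x) = 0

ℤ_13 = {x ∈ ℚ_13 : v_13(x) ≥ 0} and ℤ_13^× = {x ∈ ℤ_13 : v_13(x) = 0}. Here v_13(62/19) = v_13(num) − v_13(den) = 0; compare against these criteria.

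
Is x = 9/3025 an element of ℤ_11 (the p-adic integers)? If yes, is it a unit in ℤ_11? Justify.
x ∉ ℤ_11 (v_11(x) = -2 < 0)

ℤ_11 = {x ∈ ℚ_11 : v_11(x) ≥ 0} and ℤ_11^× = {x ∈ ℤ_11 : v_11(x) = 0}. Here v_11(9/3025) = v_11(num) − v_11(den) = -2; compare against these criteria.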